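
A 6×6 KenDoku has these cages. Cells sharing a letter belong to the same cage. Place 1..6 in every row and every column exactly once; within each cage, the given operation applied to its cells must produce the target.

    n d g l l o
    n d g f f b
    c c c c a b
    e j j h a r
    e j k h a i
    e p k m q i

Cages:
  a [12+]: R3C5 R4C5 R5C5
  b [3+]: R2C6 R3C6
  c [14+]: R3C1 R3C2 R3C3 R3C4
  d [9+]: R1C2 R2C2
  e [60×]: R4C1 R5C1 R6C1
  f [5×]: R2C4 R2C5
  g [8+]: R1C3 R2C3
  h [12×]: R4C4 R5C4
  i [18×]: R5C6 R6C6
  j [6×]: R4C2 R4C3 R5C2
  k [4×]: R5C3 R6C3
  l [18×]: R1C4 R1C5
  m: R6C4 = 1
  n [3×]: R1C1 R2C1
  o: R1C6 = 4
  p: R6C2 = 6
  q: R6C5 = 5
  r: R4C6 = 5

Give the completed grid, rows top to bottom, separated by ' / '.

O is a freebie, which forces R1C6 = 4.
R is a freebie, leaving R4C6 = 5.
P is a freebie; hence R6C2 = 6.
Cage m is given, so R6C4 = 1.
Q is a freebie; hence R6C5 = 5.
6 is placed in row 6, which forces R6C6 = 3.
Cage d needs two cells with sum 9; hence R1C2 = 5.
Cage d's pair has sum 9, which forces R2C2 = 4.
1 is placed in column 4; hence R2C4 = 5.
Column 5 now contains 5; hence R2C5 = 1.
1 is placed in row 2, so R2C6 = 2.
Column 6 now contains 2, so R3C6 = 1.
Cage e needs product 60, so R5C1 = 5.
Cage k needs two cells with product 4, leaving R5C3 = 1.
Column 6 already has 3, leaving R5C6 = 6.
1 is placed in row 6, which forces R6C3 = 4.
Cage n needs two cells with product 3, so R1C1 = 1.
Cage g's pair has sum 8, so R1C3 = 2.
1 is placed in row 2, leaving R2C1 = 3.
Cage g's pair has sum 8, leaving R2C3 = 6.
The 4 cells of cage c must have sum 14; hence R3C3 = 5.
The 3 cells of cage e must have product 60, so R4C1 = 6.
Cage j has product 6, leaving R4C2 = 1.
2 is placed in column 3, leaving R4C3 = 3.
Row 4 already has 3, which forces R4C4 = 4.
Row 4 now contains 4, which forces R4C5 = 2.
Column 5 already has 2, which forces R5C5 = 4.
4 is placed in row 6, so R6C1 = 2.
Column 1 now contains 2, which forces R3C1 = 4.
4 is placed in column 5, leaving R3C5 = 6.
Cage j has product 6, which forces R5C2 = 2.
The two cells of cage h must have product 12, leaving R5C4 = 3.
3 is placed in column 4; hence R1C4 = 6.
Column 5 already has 6, leaving R1C5 = 3.
Column 2 already has 2, which forces R3C2 = 3.
3 is placed in column 4, leaving R3C4 = 2.

1 5 2 6 3 4 / 3 4 6 5 1 2 / 4 3 5 2 6 1 / 6 1 3 4 2 5 / 5 2 1 3 4 6 / 2 6 4 1 5 3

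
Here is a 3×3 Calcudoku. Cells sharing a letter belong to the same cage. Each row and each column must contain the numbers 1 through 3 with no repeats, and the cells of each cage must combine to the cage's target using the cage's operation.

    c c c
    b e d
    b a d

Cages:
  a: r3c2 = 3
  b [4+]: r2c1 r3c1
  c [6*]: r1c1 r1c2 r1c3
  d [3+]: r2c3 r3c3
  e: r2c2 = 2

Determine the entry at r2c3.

1

E is a freebie, so r2c2 = 2.
Row 2 now contains 2, leaving r2c3 = 1.
A is a freebie, leaving r3c2 = 3.
1 is placed in column 3; hence r3c3 = 2.
Cage c needs product 6, leaving r1c1 = 2.
Column 2 already has 3; hence r1c2 = 1.
Column 3 already has 2, so r1c3 = 3.
Row 2 now contains 1, so r2c1 = 3.
Row 3 already has 3, leaving r3c1 = 1.
The full grid is 2 1 3 / 3 2 1 / 1 3 2.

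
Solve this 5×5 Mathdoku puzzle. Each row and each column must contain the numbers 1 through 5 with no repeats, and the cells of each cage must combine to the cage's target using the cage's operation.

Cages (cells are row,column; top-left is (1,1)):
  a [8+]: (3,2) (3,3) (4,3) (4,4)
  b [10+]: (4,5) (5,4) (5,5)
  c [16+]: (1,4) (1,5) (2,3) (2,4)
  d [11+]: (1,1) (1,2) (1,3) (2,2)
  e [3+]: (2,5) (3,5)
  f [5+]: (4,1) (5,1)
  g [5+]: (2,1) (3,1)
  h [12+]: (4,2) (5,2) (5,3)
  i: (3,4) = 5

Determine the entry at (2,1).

I is a freebie, so (3,4) = 5.
Column 1 needs a 5, and only (1,1) is open for it.
Cage c needs sum 16; hence (1,4) = 3.
Row 1 already has 5, which forces (1,5) = 4.
The 4 cells of cage c must have sum 16; hence (2,3) = 5.
Cage c needs sum 16, so (2,4) = 4.
The 4 cells of cage d must have sum 11, so (2,2) = 3.
The 3 cells of cage b must have sum 10; hence (5,4) = 2.
2 is placed in column 4, so (4,4) = 1.
The 3 cells of cage h must have sum 12, which forces (5,3) = 3.
Row 5 now contains 3, which forces (5,5) = 5.
The two cells of cage f must have sum 5, so (4,1) = 4.
Cage h needs sum 12, which forces (4,2) = 5.
Row 4 now contains 4; hence (4,3) = 2.
Column 5 already has 5, leaving (4,5) = 3.
Cage f's pair has sum 5; hence (5,1) = 1.
5 is placed in row 5, so (5,2) = 4.
The 4 cells of cage d must have sum 11, which forces (1,2) = 2.
Column 3 now contains 2, which forces (1,3) = 1.
Column 1 now contains 1, leaving (2,1) = 2.
Row 2 already has 2, leaving (2,5) = 1.
4 is placed in column 1; hence (3,1) = 3.
Cage a has sum 8, which forces (3,2) = 1.
Cage a has sum 8, which forces (3,3) = 4.
1 is placed in column 5; hence (3,5) = 2.
Completed grid: 5 2 1 3 4 / 2 3 5 4 1 / 3 1 4 5 2 / 4 5 2 1 3 / 1 4 3 2 5.

2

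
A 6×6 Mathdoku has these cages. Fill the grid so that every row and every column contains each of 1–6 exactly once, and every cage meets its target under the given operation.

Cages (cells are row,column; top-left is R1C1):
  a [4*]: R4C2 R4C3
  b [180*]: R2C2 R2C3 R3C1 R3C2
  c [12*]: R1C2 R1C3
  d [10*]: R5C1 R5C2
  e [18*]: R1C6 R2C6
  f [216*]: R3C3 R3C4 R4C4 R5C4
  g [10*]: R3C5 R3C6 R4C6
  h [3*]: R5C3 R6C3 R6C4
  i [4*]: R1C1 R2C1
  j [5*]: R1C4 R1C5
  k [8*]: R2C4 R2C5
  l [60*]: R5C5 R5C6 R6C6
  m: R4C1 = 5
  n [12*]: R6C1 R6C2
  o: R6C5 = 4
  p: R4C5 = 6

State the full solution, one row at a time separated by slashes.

4 6 2 5 1 3 / 1 3 5 4 2 6 / 3 4 6 2 5 1 / 5 1 4 3 6 2 / 2 5 1 6 3 4 / 6 2 3 1 4 5

M is a freebie; hence R4C1 = 5.
P is a freebie, which forces R4C5 = 6.
5 is placed in column 1; hence R5C1 = 2.
Row 5 already has 2; hence R5C2 = 5.
The 3 cells of cage h must have product 3, which forces R5C3 = 1.
Cage h needs product 3, so R6C3 = 3.
The 3 cells of cage h must have product 3; hence R6C4 = 1.
Cage o is a single given cell, which forces R6C5 = 4.
Column 4 now contains 1, leaving R1C4 = 5.
Cage j's pair has product 5, so R1C5 = 1.
Cage b has product 180, leaving R2C3 = 5.
Cage k needs two cells with product 8, leaving R2C4 = 4.
4 is placed in column 5, leaving R2C5 = 2.
Column 3 now contains 3, leaving R3C3 = 6.
Column 5 now contains 2, which forces R3C5 = 5.
The two cells of cage a must have product 4, leaving R4C2 = 1.
Column 3 now contains 1; hence R4C3 = 4.
Row 4 already has 1, leaving R4C6 = 2.
The 4 cells of cage f must have product 216, so R5C4 = 6.
4 is placed in column 5, so R5C5 = 3.
The 3 cells of cage l must have product 60, which forces R5C6 = 4.
Row 6 now contains 4, which forces R6C1 = 6.
Cage n needs two cells with product 12, leaving R6C2 = 2.
The 3 cells of cage l must have product 60, so R6C6 = 5.
Row 1 now contains 1, which forces R1C1 = 4.
Cage c needs two cells with product 12, which forces R1C2 = 6.
Column 3 now contains 4, so R1C3 = 2.
Row 1 now contains 6, so R1C6 = 3.
Row 2 already has 4, leaving R2C1 = 1.
Cage b has product 180, so R2C2 = 3.
Column 6 already has 3, leaving R2C6 = 6.
Row 3 now contains 6, leaving R3C1 = 3.
Cage b has product 180; hence R3C2 = 4.
The 4 cells of cage f must have product 216, leaving R3C4 = 2.
2 is placed in column 6; hence R3C6 = 1.
2 is placed in row 4, so R4C4 = 3.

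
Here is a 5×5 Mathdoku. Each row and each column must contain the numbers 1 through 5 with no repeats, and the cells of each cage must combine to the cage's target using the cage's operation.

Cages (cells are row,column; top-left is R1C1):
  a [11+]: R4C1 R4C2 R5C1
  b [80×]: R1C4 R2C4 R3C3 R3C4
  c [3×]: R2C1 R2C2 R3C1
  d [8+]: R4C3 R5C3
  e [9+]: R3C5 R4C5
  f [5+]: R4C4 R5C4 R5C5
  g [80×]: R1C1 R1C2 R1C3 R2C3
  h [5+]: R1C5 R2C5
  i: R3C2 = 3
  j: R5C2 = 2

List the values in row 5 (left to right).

4 2 5 3 1

Cage c needs product 3, leaving R2C1 = 3.
Cage c has product 3; hence R2C2 = 1.
Cage c has product 3; hence R3C1 = 1.
I is a freebie, which forces R3C2 = 3.
J is a freebie, leaving R5C2 = 2.
Row 5 now contains 2, which forces R5C5 = 1.
Cage h needs two cells with sum 5, which forces R1C5 = 3.
Cage h's pair has sum 5, leaving R2C5 = 2.
The 3 cells of cage a must have sum 11, leaving R4C1 = 2.
Cage f needs sum 5, so R4C4 = 1.
Row 5 now contains 1, which forces R5C4 = 3.
The 4 cells of cage g must have product 80, which forces R1C3 = 1.
The 4 cells of cage b must have product 80, which forces R1C4 = 2.
Row 2 now contains 2; hence R2C3 = 4.
Row 2 now contains 4, so R2C4 = 5.
Cage b has product 80, leaving R3C3 = 2.
5 is placed in column 4; hence R3C4 = 4.
Row 3 already has 4; hence R3C5 = 5.
Cage d needs two cells with sum 8; hence R4C3 = 3.
5 is placed in column 5; hence R4C5 = 4.
Row 5 now contains 3; hence R5C3 = 5.
Row 4 now contains 4; hence R4C2 = 5.
Row 5 now contains 5, leaving R5C1 = 4.
Column 1 already has 4, leaving R1C1 = 5.
5 is placed in column 2; hence R1C2 = 4.
Filled in: 5 4 1 2 3 / 3 1 4 5 2 / 1 3 2 4 5 / 2 5 3 1 4 / 4 2 5 3 1.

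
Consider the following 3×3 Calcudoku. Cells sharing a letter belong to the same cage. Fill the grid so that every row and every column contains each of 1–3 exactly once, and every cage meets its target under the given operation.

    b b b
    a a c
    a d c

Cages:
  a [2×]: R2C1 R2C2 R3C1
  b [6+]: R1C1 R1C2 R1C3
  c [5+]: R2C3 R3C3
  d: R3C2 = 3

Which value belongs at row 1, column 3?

Cage a has product 2, so R2C1 = 2.
Cage a needs product 2, so R2C2 = 1.
Row 2 already has 2, so R2C3 = 3.
Cage a has product 2; hence R3C1 = 1.
Cage d is a single given cell, which forces R3C2 = 3.
3 is placed in column 3, which forces R3C3 = 2.
1 is placed in column 1, leaving R1C1 = 3.
3 is placed in column 2, leaving R1C2 = 2.
Column 3 now contains 2; hence R1C3 = 1.
The full grid is 3 2 1 / 2 1 3 / 1 3 2.

1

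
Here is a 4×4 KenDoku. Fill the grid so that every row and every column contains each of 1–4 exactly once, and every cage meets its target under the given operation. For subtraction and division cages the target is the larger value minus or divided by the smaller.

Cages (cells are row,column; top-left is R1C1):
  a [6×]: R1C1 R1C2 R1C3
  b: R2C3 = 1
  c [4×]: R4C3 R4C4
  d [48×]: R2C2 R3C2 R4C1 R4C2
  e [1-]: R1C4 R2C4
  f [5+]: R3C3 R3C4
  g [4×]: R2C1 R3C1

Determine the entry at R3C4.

2

Cage b is given; hence R2C3 = 1.
Column 3 now contains 1, leaving R4C3 = 4.
Row 4 now contains 4, so R4C4 = 1.
Row 2 now contains 1, so R2C1 = 4.
4 is placed in row 2, which forces R2C2 = 2.
Row 2 already has 2; hence R2C4 = 3.
Cage g's pair has product 4, leaving R3C1 = 1.
Column 2 already has 2, leaving R3C2 = 4.
Column 4 now contains 3, so R3C4 = 2.
Row 4 now contains 4, so R4C1 = 2.
1 is placed in row 4; hence R4C2 = 3.
Column 1 now contains 2, so R1C1 = 3.
3 is placed in column 2, which forces R1C2 = 1.
Cage a has product 6, so R1C3 = 2.
2 is placed in column 4, so R1C4 = 4.
Row 3 now contains 2, leaving R3C3 = 3.
Filled in: 3 1 2 4 / 4 2 1 3 / 1 4 3 2 / 2 3 4 1.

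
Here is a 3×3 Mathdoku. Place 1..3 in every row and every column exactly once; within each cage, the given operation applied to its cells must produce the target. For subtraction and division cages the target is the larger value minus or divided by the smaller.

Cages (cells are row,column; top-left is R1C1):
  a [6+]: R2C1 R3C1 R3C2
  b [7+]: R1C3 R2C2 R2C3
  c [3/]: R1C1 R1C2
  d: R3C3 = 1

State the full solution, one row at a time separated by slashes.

3 1 2 / 1 2 3 / 2 3 1

Cage d is given, which forces R3C3 = 1.
Cage b needs sum 7, so R1C3 = 2.
Cage a has sum 6; hence R2C1 = 1.
Cage b has sum 7; hence R2C2 = 2.
Column 3 now contains 1, which forces R2C3 = 3.
Column 2 now contains 2, leaving R3C2 = 3.
1 is placed in column 1, which forces R1C1 = 3.
Column 2 now contains 3; hence R1C2 = 1.
Row 3 now contains 3, which forces R3C1 = 2.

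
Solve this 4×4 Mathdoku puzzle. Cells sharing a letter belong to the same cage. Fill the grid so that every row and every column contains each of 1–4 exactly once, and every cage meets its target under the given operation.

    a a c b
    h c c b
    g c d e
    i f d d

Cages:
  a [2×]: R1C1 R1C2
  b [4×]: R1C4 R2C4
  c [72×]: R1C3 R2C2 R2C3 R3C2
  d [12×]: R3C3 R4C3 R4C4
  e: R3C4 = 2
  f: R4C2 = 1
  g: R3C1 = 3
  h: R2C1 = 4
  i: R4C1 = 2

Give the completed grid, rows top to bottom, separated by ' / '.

1 2 3 4 / 4 3 2 1 / 3 4 1 2 / 2 1 4 3

H is a freebie, which forces R2C1 = 4.
Row 2 already has 4, leaving R2C4 = 1.
Cage g is a single given cell; hence R3C1 = 3.
E is a freebie, which forces R3C4 = 2.
Cage i is a single given cell, which forces R4C1 = 2.
Cage f is given, leaving R4C2 = 1.
Column 1 now contains 2; hence R1C1 = 1.
Column 2 now contains 1, so R1C2 = 2.
Cage c needs product 72; hence R1C3 = 3.
1 is placed in column 4; hence R1C4 = 4.
Cage c has product 72, which forces R2C2 = 3.
Cage c needs product 72, leaving R2C3 = 2.
Row 3 already has 2, which forces R3C2 = 4.
Cage d has product 12, so R3C3 = 1.
Column 3 already has 3; hence R4C3 = 4.
Column 4 now contains 4, which forces R4C4 = 3.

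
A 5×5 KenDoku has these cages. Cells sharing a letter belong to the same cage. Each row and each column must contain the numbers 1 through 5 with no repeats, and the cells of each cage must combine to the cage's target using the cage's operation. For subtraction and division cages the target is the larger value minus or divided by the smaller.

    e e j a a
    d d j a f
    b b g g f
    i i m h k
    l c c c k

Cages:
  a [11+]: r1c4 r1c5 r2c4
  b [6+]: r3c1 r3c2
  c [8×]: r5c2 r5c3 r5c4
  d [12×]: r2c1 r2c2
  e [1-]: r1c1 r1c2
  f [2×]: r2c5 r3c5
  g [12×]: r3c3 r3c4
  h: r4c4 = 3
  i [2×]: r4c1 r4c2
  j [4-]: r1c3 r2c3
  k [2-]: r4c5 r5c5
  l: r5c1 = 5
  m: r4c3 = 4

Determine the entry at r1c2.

2

Cage m is a single given cell, leaving r4c3 = 4.
H is a freebie; hence r4c4 = 3.
L is a freebie, leaving r5c1 = 5.
4 is placed in column 3, leaving r3c3 = 3.
3 is placed in column 4, which forces r3c4 = 4.
Cage b needs two cells with sum 6, so r3c1 = 1.
Cage b needs two cells with sum 6; hence r3c2 = 5.
1 is placed in row 3, leaving r3c5 = 2.
1 is placed in column 1; hence r4c1 = 2.
Row 4 now contains 2, leaving r4c2 = 1.
1 is placed in row 4; hence r4c5 = 5.
The 3 cells of cage c must have product 8, leaving r5c2 = 4.
Row 5 now contains 4; hence r5c5 = 3.
5 is placed in column 5, so r1c5 = 4.
Cage d's pair has product 12, so r2c1 = 4.
Column 2 already has 4, leaving r2c2 = 3.
2 is placed in column 5, leaving r2c5 = 1.
Row 1 already has 4, so r1c1 = 3.
Column 2 already has 3, which forces r1c2 = 2.
Cage j's pair has difference 4, so r1c3 = 1.
Row 1 already has 2, so r1c4 = 5.
Row 2 already has 1; hence r2c3 = 5.
Column 4 already has 5, so r2c4 = 2.
Column 3 already has 1, which forces r5c3 = 2.
Column 4 already has 2; hence r5c4 = 1.
Filled in: 3 2 1 5 4 / 4 3 5 2 1 / 1 5 3 4 2 / 2 1 4 3 5 / 5 4 2 1 3.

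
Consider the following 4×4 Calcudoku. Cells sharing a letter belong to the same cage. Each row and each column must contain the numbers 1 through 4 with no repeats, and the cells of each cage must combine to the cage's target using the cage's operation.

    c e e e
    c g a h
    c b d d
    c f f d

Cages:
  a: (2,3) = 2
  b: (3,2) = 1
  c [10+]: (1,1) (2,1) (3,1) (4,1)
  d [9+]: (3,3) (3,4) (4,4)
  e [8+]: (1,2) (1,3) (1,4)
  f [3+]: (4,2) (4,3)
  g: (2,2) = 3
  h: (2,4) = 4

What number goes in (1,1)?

Cage g is given, so (2,2) = 3.
Cage a is given, which forces (2,3) = 2.
Cage h is a single given cell, so (2,4) = 4.
B is a freebie, leaving (3,2) = 1.
Column 2 now contains 1, which forces (4,2) = 2.
Column 3 now contains 2, so (4,3) = 1.
2 is placed in row 4, so (4,4) = 3.
Column 2 now contains 1, which forces (1,2) = 4.
Cage e has sum 8, so (1,3) = 3.
Column 4 already has 3, which forces (1,4) = 1.
4 is placed in row 2; hence (2,1) = 1.
Cage d needs sum 9; hence (3,3) = 4.
Column 4 already has 3, which forces (3,4) = 2.
Row 4 now contains 3, leaving (4,1) = 4.
Row 1 already has 3; hence (1,1) = 2.
Row 3 now contains 2, leaving (3,1) = 3.
The full grid is 2 4 3 1 / 1 3 2 4 / 3 1 4 2 / 4 2 1 3.

2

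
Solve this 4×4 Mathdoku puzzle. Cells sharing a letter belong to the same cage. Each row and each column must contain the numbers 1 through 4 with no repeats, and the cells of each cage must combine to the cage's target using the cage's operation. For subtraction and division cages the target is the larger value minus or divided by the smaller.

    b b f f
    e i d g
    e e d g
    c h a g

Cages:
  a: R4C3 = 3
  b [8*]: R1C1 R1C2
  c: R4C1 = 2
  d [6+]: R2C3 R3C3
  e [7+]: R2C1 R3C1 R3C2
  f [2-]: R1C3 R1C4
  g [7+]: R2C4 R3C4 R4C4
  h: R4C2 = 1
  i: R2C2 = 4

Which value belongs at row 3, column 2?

3

Cage i is given, which forces R2C2 = 4.
4 is placed in row 2; hence R2C3 = 2.
Row 2 now contains 2; hence R2C4 = 1.
Column 3 now contains 2, which forces R3C3 = 4.
4 is placed in row 3, so R3C4 = 2.
C is a freebie, leaving R4C1 = 2.
Cage h is a single given cell; hence R4C2 = 1.
Cage a is a single given cell, leaving R4C3 = 3.
Column 4 now contains 2, so R4C4 = 4.
Column 1 already has 2, leaving R1C1 = 4.
Column 2 now contains 4, so R1C2 = 2.
3 is placed in column 3, which forces R1C3 = 1.
4 is placed in column 4; hence R1C4 = 3.
Row 2 already has 1; hence R2C1 = 3.
Cage e has sum 7; hence R3C1 = 1.
1 is placed in column 2, leaving R3C2 = 3.
Completed grid: 4 2 1 3 / 3 4 2 1 / 1 3 4 2 / 2 1 3 4.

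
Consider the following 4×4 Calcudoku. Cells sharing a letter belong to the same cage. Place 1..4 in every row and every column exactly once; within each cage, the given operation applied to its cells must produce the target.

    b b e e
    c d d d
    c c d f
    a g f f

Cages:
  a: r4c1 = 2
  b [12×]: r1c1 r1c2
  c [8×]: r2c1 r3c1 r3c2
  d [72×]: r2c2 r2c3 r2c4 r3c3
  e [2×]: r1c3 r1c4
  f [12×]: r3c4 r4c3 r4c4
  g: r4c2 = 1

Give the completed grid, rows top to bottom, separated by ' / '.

Cage d needs product 72, which forces r3c3 = 3.
Cage a is a single given cell, which forces r4c1 = 2.
G is a freebie; hence r4c2 = 1.
1 is placed in row 4, leaving r4c3 = 4.
Row 4 already has 4, which forces r4c4 = 3.
Cage d has product 72, so r2c2 = 3.
4 is placed in column 3, so r2c3 = 2.
Cage d needs product 72, leaving r2c4 = 4.
Cage c has product 8, so r3c2 = 2.
Cage f has product 12, leaving r3c4 = 1.
Cage b's pair has product 12, so r1c1 = 3.
3 is placed in column 2, which forces r1c2 = 4.
Column 3 now contains 2; hence r1c3 = 1.
Column 4 already has 1, leaving r1c4 = 2.
Row 2 now contains 4, so r2c1 = 1.
Row 3 now contains 1, leaving r3c1 = 4.

3 4 1 2 / 1 3 2 4 / 4 2 3 1 / 2 1 4 3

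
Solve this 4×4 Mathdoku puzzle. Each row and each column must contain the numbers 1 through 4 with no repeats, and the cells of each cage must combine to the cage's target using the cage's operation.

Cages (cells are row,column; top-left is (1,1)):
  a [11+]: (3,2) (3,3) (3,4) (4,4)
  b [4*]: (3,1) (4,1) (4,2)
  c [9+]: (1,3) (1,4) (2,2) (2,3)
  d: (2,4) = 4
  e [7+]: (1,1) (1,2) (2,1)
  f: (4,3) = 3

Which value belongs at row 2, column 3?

1

D is a freebie, which forces (2,4) = 4.
Cage f is a single given cell, leaving (4,3) = 3.
Row 4 already has 3, leaving (4,4) = 2.
Cage c has sum 9, which forces (2,2) = 3.
Cage b has product 4, which forces (3,1) = 1.
Cage a has sum 11, so (3,4) = 3.
Cage b needs product 4, leaving (4,1) = 4.
Row 4 now contains 2, leaving (4,2) = 1.
Cage e has sum 7, leaving (1,1) = 3.
The 3 cells of cage e must have sum 7, so (1,2) = 2.
Cage c has sum 9, which forces (1,3) = 4.
Column 4 now contains 3, which forces (1,4) = 1.
1 is placed in column 1, which forces (2,1) = 2.
The 4 cells of cage c must have sum 9, which forces (2,3) = 1.
Column 2 now contains 2, which forces (3,2) = 4.
Column 3 already has 4, so (3,3) = 2.
The full grid is 3 2 4 1 / 2 3 1 4 / 1 4 2 3 / 4 1 3 2.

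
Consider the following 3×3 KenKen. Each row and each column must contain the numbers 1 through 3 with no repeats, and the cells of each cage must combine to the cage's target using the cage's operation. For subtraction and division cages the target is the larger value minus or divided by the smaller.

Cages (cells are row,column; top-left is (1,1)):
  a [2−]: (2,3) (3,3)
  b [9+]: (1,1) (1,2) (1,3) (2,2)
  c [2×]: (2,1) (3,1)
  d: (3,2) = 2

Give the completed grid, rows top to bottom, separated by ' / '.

Cage b needs sum 9; hence (2,2) = 3.
3 is placed in row 2; hence (2,3) = 1.
Cage d is given; hence (3,2) = 2.
Column 3 already has 1, which forces (3,3) = 3.
Cage b needs sum 9; hence (1,1) = 3.
2 is placed in column 2, leaving (1,2) = 1.
Column 3 now contains 3, which forces (1,3) = 2.
Row 2 already has 1, so (2,1) = 2.
Row 3 now contains 2; hence (3,1) = 1.

3 1 2 / 2 3 1 / 1 2 3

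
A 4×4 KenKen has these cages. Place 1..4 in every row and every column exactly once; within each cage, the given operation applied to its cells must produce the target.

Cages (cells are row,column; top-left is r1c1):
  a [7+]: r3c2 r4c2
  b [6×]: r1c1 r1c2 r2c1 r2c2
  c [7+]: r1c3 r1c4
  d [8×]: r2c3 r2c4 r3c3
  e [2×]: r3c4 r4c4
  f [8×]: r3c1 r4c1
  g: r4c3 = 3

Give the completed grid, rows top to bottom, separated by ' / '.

1 2 4 3 / 3 1 2 4 / 4 3 1 2 / 2 4 3 1

G is a freebie, which forces r4c3 = 3.
Column 3 already has 3, which forces r1c3 = 4.
The two cells of cage c must have sum 7, so r1c4 = 3.
Cage a needs two cells with sum 7; hence r3c2 = 3.
Row 4 already has 3, so r4c2 = 4.
Cage b needs product 6, leaving r1c1 = 1.
Cage b has product 6; hence r1c2 = 2.
Cage b needs product 6, which forces r2c1 = 3.
Cage b has product 6; hence r2c2 = 1.
Row 2 already has 1, so r2c3 = 2.
Cage d has product 8, which forces r2c4 = 4.
Cage f needs two cells with product 8, leaving r3c1 = 4.
Column 3 already has 2, so r3c3 = 1.
Row 3 already has 1, so r3c4 = 2.
Row 4 already has 4; hence r4c1 = 2.
Column 4 now contains 2, so r4c4 = 1.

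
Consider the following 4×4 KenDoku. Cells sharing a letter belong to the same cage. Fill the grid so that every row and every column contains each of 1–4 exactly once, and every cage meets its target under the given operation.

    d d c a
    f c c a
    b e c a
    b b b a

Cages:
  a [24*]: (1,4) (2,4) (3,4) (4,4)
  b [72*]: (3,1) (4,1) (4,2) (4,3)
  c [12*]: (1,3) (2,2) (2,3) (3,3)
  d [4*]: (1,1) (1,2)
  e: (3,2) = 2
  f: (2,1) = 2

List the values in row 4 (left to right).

4 3 2 1

F is a freebie, which forces (2,1) = 2.
Row 2 already has 2, so (2,2) = 1.
The 4 cells of cage b must have product 72, leaving (3,1) = 3.
Cage e is given, leaving (3,2) = 2.
Column 1 now contains 2, which forces (4,1) = 4.
Row 4 already has 4, leaving (4,2) = 3.
3 is placed in row 4; hence (4,3) = 2.
2 is placed in row 4, leaving (4,4) = 1.
Column 1 already has 4, so (1,1) = 1.
Column 2 now contains 1, leaving (1,2) = 4.
4 is placed in row 1, leaving (1,3) = 3.
Cage a needs product 24, leaving (1,4) = 2.
3 is placed in column 3, leaving (2,3) = 4.
The 4 cells of cage a must have product 24, so (2,4) = 3.
4 is placed in column 3, so (3,3) = 1.
1 is placed in column 4, which forces (3,4) = 4.
Completed grid: 1 4 3 2 / 2 1 4 3 / 3 2 1 4 / 4 3 2 1.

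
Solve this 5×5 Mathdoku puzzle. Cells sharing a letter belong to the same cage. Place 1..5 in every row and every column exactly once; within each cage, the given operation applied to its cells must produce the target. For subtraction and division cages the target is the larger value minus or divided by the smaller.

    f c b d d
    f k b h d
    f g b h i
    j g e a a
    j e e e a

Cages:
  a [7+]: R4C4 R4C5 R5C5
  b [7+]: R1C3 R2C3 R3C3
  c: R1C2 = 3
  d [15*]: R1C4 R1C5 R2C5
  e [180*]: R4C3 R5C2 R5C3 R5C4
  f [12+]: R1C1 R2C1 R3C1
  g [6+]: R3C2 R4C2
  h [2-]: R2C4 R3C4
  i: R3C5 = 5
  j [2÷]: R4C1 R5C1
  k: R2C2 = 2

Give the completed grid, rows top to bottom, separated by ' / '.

4 3 2 5 1 / 5 2 1 4 3 / 3 1 4 2 5 / 2 5 3 1 4 / 1 4 5 3 2

Cage c is given, so R1C2 = 3.
K is a freebie, leaving R2C2 = 2.
I is a freebie, leaving R3C5 = 5.
The 4 cells of cage e must have product 180, so R4C3 = 3.
Cage d has product 15; hence R1C4 = 5.
Column 5 already has 5, so R1C5 = 1.
Cage d has product 15, leaving R2C5 = 3.
Cage g needs two cells with sum 6, which forces R3C2 = 1.
The two cells of cage g must have sum 6, leaving R4C2 = 5.
Column 2 already has 5; hence R5C2 = 4.
Row 5 already has 4, so R5C3 = 5.
Cage e has product 180; hence R5C4 = 3.
Row 5 already has 4, leaving R5C5 = 2.
5 is placed in row 1, which forces R1C1 = 4.
Row 1 now contains 4, which forces R1C3 = 2.
The 3 cells of cage f must have sum 12, which forces R2C1 = 5.
Cage b needs sum 7, so R2C3 = 1.
Cage h needs two cells with difference 2; hence R2C4 = 4.
The 3 cells of cage f must have sum 12, which forces R3C1 = 3.
Column 3 now contains 2; hence R3C3 = 4.
Column 4 now contains 3; hence R3C4 = 2.
Cage j's pair has quotient 2; hence R4C1 = 2.
The 3 cells of cage a must have sum 7, so R4C4 = 1.
Column 5 already has 2, so R4C5 = 4.
Row 5 already has 2; hence R5C1 = 1.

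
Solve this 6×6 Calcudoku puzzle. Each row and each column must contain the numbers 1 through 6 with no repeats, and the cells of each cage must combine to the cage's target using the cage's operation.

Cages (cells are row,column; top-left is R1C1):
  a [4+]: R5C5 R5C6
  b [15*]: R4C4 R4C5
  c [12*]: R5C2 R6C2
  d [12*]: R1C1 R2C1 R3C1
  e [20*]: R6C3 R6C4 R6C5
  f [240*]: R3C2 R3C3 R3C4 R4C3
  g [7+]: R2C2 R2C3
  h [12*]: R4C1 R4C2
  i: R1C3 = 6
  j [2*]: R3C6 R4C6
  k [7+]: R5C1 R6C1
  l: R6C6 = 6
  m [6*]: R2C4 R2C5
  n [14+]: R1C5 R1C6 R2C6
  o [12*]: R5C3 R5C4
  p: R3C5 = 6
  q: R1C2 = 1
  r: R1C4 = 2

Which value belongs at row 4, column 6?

1

Q is a freebie, so R1C2 = 1.
Cage i is given; hence R1C3 = 6.
Cage r is a single given cell, so R1C4 = 2.
P is a freebie, which forces R3C5 = 6.
L is a freebie; hence R6C6 = 6.
The 3 cells of cage n must have sum 14, leaving R1C5 = 5.
The 3 cells of cage n must have sum 14, which forces R1C6 = 4.
The 3 cells of cage n must have sum 14, which forces R2C6 = 5.
Cage f has product 240, leaving R4C3 = 4.
Column 5 already has 5, which forces R4C5 = 3.
3 is placed in column 5; hence R5C5 = 1.
Row 5 now contains 1; hence R5C6 = 3.
1 is placed in column 5, so R6C5 = 4.
Row 1 now contains 4, so R1C1 = 3.
Cage m needs two cells with product 6; hence R2C4 = 3.
1 is placed in column 5; hence R2C5 = 2.
Row 4 already has 3, which forces R4C4 = 5.
Row 5 now contains 3, which forces R5C3 = 2.
The two cells of cage o must have product 12, so R5C4 = 6.
Column 4 now contains 5; hence R6C4 = 1.
The two cells of cage g must have sum 7, leaving R2C2 = 6.
3 is placed in row 2, so R2C3 = 1.
Column 4 now contains 5, so R3C4 = 4.
Column 2 now contains 6, which forces R4C2 = 2.
2 is placed in row 4, so R4C6 = 1.
Cage k needs two cells with sum 7, which forces R5C1 = 5.
Row 5 already has 6, which forces R5C2 = 4.
Cage k needs two cells with sum 7, which forces R6C1 = 2.
Cage c needs two cells with product 12; hence R6C2 = 3.
Row 6 already has 1, leaving R6C3 = 5.
Row 2 now contains 1, so R2C1 = 4.
Row 3 now contains 4, leaving R3C1 = 1.
Column 2 already has 3, leaving R3C2 = 5.
Column 3 already has 5, so R3C3 = 3.
Column 6 already has 1, so R3C6 = 2.
2 is placed in row 4, leaving R4C1 = 6.
Filled in: 3 1 6 2 5 4 / 4 6 1 3 2 5 / 1 5 3 4 6 2 / 6 2 4 5 3 1 / 5 4 2 6 1 3 / 2 3 5 1 4 6.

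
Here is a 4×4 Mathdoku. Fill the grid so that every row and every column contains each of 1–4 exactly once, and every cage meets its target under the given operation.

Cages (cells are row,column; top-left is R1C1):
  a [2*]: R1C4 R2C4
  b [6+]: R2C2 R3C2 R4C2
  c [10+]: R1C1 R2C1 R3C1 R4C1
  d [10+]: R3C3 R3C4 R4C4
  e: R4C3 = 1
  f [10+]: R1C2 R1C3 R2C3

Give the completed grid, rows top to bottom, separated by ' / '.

Cage e is given, which forces R4C3 = 1.
The only place for 4 in column 2 is R1C2.
Row 1 now contains 4; hence R1C3 = 2.
2 is placed in row 1; hence R1C4 = 1.
Cage f has sum 10; hence R2C3 = 4.
Column 4 now contains 1, leaving R2C4 = 2.
4 is placed in column 3; hence R3C3 = 3.
Column 4 already has 2, which forces R3C4 = 4.
Column 4 already has 4, which forces R4C4 = 3.
Row 1 now contains 1, which forces R1C1 = 3.
The 4 cells of cage c must have sum 10, which forces R2C1 = 1.
The 3 cells of cage b must have sum 6, so R2C2 = 3.
The 4 cells of cage c must have sum 10, leaving R3C1 = 2.
Cage b has sum 6, leaving R3C2 = 1.
Cage c has sum 10; hence R4C1 = 4.
3 is placed in row 4, which forces R4C2 = 2.

3 4 2 1 / 1 3 4 2 / 2 1 3 4 / 4 2 1 3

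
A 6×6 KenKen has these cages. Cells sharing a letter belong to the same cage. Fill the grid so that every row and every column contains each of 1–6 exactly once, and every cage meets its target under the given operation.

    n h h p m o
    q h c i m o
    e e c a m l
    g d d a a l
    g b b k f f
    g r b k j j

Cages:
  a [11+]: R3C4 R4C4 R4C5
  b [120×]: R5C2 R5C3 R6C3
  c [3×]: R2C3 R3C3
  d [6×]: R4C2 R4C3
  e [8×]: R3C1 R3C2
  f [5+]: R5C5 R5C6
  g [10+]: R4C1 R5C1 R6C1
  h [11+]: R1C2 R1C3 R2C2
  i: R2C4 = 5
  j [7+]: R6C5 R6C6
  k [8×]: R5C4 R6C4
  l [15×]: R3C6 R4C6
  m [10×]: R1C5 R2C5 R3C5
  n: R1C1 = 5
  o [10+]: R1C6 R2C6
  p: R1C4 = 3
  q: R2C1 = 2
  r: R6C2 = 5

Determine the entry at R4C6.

5

Cage n is given, which forces R1C1 = 5.
Cage p is a single given cell, so R1C4 = 3.
Cage q is a single given cell, leaving R2C1 = 2.
Cage i is given; hence R2C4 = 5.
Row 2 already has 5, leaving R2C5 = 1.
2 is placed in column 1, leaving R3C1 = 4.
Row 3 now contains 4; hence R3C2 = 2.
Row 3 now contains 2; hence R3C5 = 5.
5 is placed in row 3, which forces R3C6 = 3.
Column 6 now contains 3, leaving R4C6 = 5.
R is a freebie, leaving R6C2 = 5.
Column 5 already has 1, so R1C5 = 2.
Row 2 already has 1, which forces R2C3 = 3.
Row 3 now contains 3, leaving R3C3 = 1.
Row 3 now contains 1, so R3C4 = 6.
Cage b needs product 120, which forces R5C3 = 5.
The 3 cells of cage h must have sum 11; hence R1C2 = 1.
1 is placed in column 2; hence R4C2 = 3.
Row 4 already has 3, which forces R4C5 = 4.
4 is placed in column 5, so R5C5 = 3.
3 is placed in column 5, so R6C5 = 6.
Cage d needs two cells with product 6; hence R4C3 = 2.
Cage a needs sum 11, which forces R4C4 = 1.
The 3 cells of cage b must have product 120, leaving R5C2 = 6.
Cage f needs two cells with sum 5, leaving R5C6 = 2.
Cage g has sum 10, so R6C1 = 3.
6 is placed in row 6, which forces R6C3 = 4.
Row 6 now contains 4, which forces R6C4 = 2.
Cage j needs two cells with sum 7, leaving R6C6 = 1.
Column 3 now contains 4, so R1C3 = 6.
Row 1 already has 6; hence R1C6 = 4.
Column 2 already has 6, which forces R2C2 = 4.
Column 6 now contains 4, leaving R2C6 = 6.
Row 4 now contains 1, leaving R4C1 = 6.
6 is placed in row 5, which forces R5C1 = 1.
2 is placed in row 5, leaving R5C4 = 4.
Completed grid: 5 1 6 3 2 4 / 2 4 3 5 1 6 / 4 2 1 6 5 3 / 6 3 2 1 4 5 / 1 6 5 4 3 2 / 3 5 4 2 6 1.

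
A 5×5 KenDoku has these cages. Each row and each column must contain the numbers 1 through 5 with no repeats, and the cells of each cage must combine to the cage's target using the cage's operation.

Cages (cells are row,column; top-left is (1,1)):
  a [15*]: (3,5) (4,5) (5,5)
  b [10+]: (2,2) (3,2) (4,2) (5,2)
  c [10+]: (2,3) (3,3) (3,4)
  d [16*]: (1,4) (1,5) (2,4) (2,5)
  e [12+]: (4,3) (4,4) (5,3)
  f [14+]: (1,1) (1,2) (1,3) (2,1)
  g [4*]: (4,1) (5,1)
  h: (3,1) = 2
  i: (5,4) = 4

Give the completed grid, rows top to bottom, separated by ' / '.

3 5 1 2 4 / 5 4 3 1 2 / 2 1 4 3 5 / 4 3 2 5 1 / 1 2 5 4 3

Cage h is a single given cell, leaving (3,1) = 2.
Cage i is given, leaving (5,4) = 4.
Cage g's pair has product 4, leaving (4,1) = 4.
4 is placed in row 4; hence (4,3) = 2.
Row 5 already has 4, which forces (5,1) = 1.
Cage e has sum 12; hence (4,4) = 5.
Cage e needs sum 12, leaving (5,3) = 5.
Row 5 already has 5; hence (5,5) = 3.
The 3 cells of cage c must have sum 10; hence (2,3) = 3.
The 3 cells of cage c must have sum 10, which forces (3,3) = 4.
Cage c needs sum 10, which forces (3,4) = 3.
Cage a has product 15, leaving (3,5) = 5.
3 is placed in column 5; hence (4,5) = 1.
3 is placed in row 5, so (5,2) = 2.
Cage f needs sum 14, which forces (1,1) = 3.
Column 2 already has 2, so (1,2) = 5.
4 is placed in column 3; hence (1,3) = 1.
Row 1 now contains 1, so (1,4) = 2.
Row 1 already has 2, leaving (1,5) = 4.
Row 2 already has 3, leaving (2,1) = 5.
Cage b needs sum 10, leaving (2,2) = 4.
2 is placed in column 4, leaving (2,4) = 1.
4 is placed in column 5, so (2,5) = 2.
Row 3 now contains 3, so (3,2) = 1.
Row 4 already has 1, leaving (4,2) = 3.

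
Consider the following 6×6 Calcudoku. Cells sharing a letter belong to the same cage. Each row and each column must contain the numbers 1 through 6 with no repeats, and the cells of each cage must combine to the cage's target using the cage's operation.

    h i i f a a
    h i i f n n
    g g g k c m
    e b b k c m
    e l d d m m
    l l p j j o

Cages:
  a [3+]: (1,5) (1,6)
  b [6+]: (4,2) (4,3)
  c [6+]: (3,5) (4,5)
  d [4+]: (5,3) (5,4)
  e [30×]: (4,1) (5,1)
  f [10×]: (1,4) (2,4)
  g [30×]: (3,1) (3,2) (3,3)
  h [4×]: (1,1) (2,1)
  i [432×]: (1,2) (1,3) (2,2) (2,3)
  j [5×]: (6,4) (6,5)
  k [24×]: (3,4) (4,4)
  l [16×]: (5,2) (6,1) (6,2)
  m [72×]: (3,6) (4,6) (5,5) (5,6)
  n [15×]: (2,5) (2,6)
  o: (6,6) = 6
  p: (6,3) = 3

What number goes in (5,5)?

6

Cage p is given, leaving (6,3) = 3.
Cage o is a single given cell, which forces (6,6) = 6.
3 is placed in column 3, which forces (5,3) = 1.
Cage d's pair has sum 4, so (5,4) = 3.
Row 5 now contains 3; hence (5,5) = 6.
Cage e's pair has product 30; hence (4,1) = 6.
6 is placed in row 4, leaving (4,4) = 4.
Row 5 already has 6, so (5,1) = 5.
Cage m needs product 72, so (5,6) = 4.
Column 4 now contains 4, leaving (3,4) = 6.
Cage b's pair has sum 6; hence (4,2) = 1.
The two cells of cage b must have sum 6, which forces (4,3) = 5.
5 is placed in row 4, leaving (4,5) = 2.
Row 4 now contains 1, leaving (4,6) = 3.
4 is placed in row 5, which forces (5,2) = 2.
Cage l has product 16, leaving (6,1) = 2.
Cage l has product 16, leaving (6,2) = 4.
Column 5 already has 2, so (1,5) = 1.
Cage a's pair has sum 3, so (1,6) = 2.
The two cells of cage n must have product 15, leaving (2,5) = 3.
Column 6 now contains 3, leaving (2,6) = 5.
Cage g needs product 30; hence (3,1) = 3.
Cage g has product 30; hence (3,2) = 5.
5 is placed in column 3; hence (3,3) = 2.
The two cells of cage c must have sum 6; hence (3,5) = 4.
Column 6 now contains 3, so (3,6) = 1.
Column 5 already has 1; hence (6,5) = 5.
1 is placed in row 1, leaving (1,1) = 4.
Cage i needs product 432, leaving (1,2) = 3.
Cage i needs product 432; hence (1,3) = 6.
Row 1 now contains 2, so (1,4) = 5.
The two cells of cage h must have product 4; hence (2,1) = 1.
Row 2 already has 3, which forces (2,2) = 6.
The 4 cells of cage i must have product 432, so (2,3) = 4.
5 is placed in row 2, so (2,4) = 2.
Row 6 now contains 5, which forces (6,4) = 1.
The full grid is 4 3 6 5 1 2 / 1 6 4 2 3 5 / 3 5 2 6 4 1 / 6 1 5 4 2 3 / 5 2 1 3 6 4 / 2 4 3 1 5 6.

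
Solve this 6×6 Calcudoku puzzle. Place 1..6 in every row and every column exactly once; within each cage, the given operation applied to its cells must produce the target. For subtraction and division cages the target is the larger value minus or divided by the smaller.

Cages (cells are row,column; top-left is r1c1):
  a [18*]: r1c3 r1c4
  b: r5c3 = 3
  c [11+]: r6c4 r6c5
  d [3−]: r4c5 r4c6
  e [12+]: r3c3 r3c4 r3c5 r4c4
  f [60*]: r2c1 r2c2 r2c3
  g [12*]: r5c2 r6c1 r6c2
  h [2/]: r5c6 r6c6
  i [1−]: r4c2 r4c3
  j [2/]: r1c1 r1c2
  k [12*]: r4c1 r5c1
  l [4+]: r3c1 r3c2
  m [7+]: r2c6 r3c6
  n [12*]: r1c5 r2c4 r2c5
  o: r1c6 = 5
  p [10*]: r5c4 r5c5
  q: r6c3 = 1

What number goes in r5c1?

6

Cage o is a single given cell, leaving r1c6 = 5.
Cage b is a single given cell, which forces r5c3 = 3.
Cage q is a single given cell; hence r6c3 = 1.
3 is placed in column 3, which forces r1c3 = 6.
Cage a needs two cells with product 18, so r1c4 = 3.
Column 1 needs a 5, and only r2c1 is open for it.
The only place for 5 in column 2 is r4c2.
The two cells of cage i must have difference 1, so r4c3 = 4.
The 3 cells of cage f must have product 60, leaving r2c2 = 6.
4 is placed in column 3; hence r2c3 = 2.
Column 3 already has 2, leaving r3c3 = 5.
Cage n has product 12, which forces r2c5 = 3.
3 is placed in column 5; hence r4c5 = 6.
Row 4 already has 6, which forces r4c6 = 3.
Column 5 already has 6, which forces r6c5 = 5.
The two cells of cage m must have sum 7, which forces r2c6 = 1.
The two cells of cage m must have sum 7, so r3c6 = 6.
Row 4 now contains 3, so r4c1 = 2.
Row 4 already has 2, leaving r4c4 = 1.
Cage k needs two cells with product 12; hence r5c1 = 6.
The two cells of cage p must have product 10, leaving r5c4 = 5.
5 is placed in column 5, leaving r5c5 = 2.
Row 5 now contains 2; hence r5c6 = 4.
Row 6 already has 5; hence r6c4 = 6.
4 is placed in column 6, so r6c6 = 2.
Cage j needs two cells with quotient 2; hence r1c2 = 2.
The 3 cells of cage n must have product 12; hence r1c5 = 1.
Row 2 now contains 1, so r2c4 = 4.
Cage e needs sum 12, which forces r3c4 = 2.
Cage e has sum 12, which forces r3c5 = 4.
Row 5 now contains 2; hence r5c2 = 1.
Row 1 now contains 1, which forces r1c1 = 4.
The two cells of cage l must have sum 4, so r3c1 = 1.
Column 2 already has 1, which forces r3c2 = 3.
4 is placed in column 1, leaving r6c1 = 3.
Column 2 now contains 3, which forces r6c2 = 4.
The full grid is 4 2 6 3 1 5 / 5 6 2 4 3 1 / 1 3 5 2 4 6 / 2 5 4 1 6 3 / 6 1 3 5 2 4 / 3 4 1 6 5 2.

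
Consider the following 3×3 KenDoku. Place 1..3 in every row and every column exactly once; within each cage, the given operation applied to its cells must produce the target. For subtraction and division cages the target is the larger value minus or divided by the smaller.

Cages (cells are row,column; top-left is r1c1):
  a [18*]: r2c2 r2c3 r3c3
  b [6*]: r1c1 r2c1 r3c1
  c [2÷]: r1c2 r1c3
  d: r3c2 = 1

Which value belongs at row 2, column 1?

Cage a needs product 18; hence r2c2 = 3.
The 3 cells of cage a must have product 18; hence r2c3 = 2.
Cage d is given; hence r3c2 = 1.
Cage a has product 18, which forces r3c3 = 3.
Cage b needs product 6, so r1c1 = 3.
1 is placed in column 2, which forces r1c2 = 2.
Column 3 now contains 2, which forces r1c3 = 1.
Row 2 already has 2; hence r2c1 = 1.
Row 3 now contains 3, which forces r3c1 = 2.
Completed grid: 3 2 1 / 1 3 2 / 2 1 3.

1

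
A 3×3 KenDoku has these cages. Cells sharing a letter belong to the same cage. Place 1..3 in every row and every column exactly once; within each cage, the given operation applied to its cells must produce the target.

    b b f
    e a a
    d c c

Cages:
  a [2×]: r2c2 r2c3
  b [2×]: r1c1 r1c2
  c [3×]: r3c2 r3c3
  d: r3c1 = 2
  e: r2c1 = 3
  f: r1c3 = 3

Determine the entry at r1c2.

Cage f is a single given cell; hence r1c3 = 3.
Cage e is given, which forces r2c1 = 3.
Cage d is a single given cell, which forces r3c1 = 2.
Column 3 now contains 3, so r3c3 = 1.
2 is placed in column 1, which forces r1c1 = 1.
Cage b needs two cells with product 2; hence r1c2 = 2.
Cage a needs two cells with product 2; hence r2c2 = 1.
1 is placed in column 3, so r2c3 = 2.
1 is placed in row 3; hence r3c2 = 3.
Completed grid: 1 2 3 / 3 1 2 / 2 3 1.

2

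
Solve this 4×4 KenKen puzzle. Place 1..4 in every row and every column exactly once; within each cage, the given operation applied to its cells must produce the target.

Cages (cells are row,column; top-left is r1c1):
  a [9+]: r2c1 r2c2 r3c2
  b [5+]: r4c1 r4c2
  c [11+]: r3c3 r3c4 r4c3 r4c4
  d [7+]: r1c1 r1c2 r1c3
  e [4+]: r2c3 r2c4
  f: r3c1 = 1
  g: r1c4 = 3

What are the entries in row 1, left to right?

Cage g is given, so r1c4 = 3.
Column 4 already has 3; hence r2c4 = 1.
Cage f is given, so r3c1 = 1.
Row 2 already has 1; hence r2c3 = 3.
Cage a has sum 9, leaving r3c2 = 3.
Cage c needs sum 11, leaving r3c3 = 4.
The 4 cells of cage c must have sum 11, leaving r3c4 = 2.
Cage c needs sum 11, which forces r4c3 = 1.
Cage c has sum 11, which forces r4c4 = 4.
The 3 cells of cage d must have sum 7, which forces r1c1 = 4.
Cage d has sum 7, so r1c2 = 1.
1 is placed in column 3, which forces r1c3 = 2.
Column 1 already has 4, so r2c1 = 2.
Row 2 already has 2, so r2c2 = 4.
The two cells of cage b must have sum 5; hence r4c1 = 3.
Row 4 already has 1, which forces r4c2 = 2.
Filled in: 4 1 2 3 / 2 4 3 1 / 1 3 4 2 / 3 2 1 4.

4 1 2 3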